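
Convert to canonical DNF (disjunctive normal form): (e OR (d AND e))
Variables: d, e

(NOT d AND e) OR (d AND e)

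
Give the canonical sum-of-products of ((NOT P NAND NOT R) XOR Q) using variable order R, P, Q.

Σm(1, 2, 4, 6) = (NOT R AND NOT P AND Q) OR (NOT R AND P AND NOT Q) OR (R AND NOT P AND NOT Q) OR (R AND P AND NOT Q)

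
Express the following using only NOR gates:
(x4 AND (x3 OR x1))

((x4 NOR x4) NOR (((x3 NOR x1) NOR (x3 NOR x1)) NOR ((x3 NOR x1) NOR (x3 NOR x1))))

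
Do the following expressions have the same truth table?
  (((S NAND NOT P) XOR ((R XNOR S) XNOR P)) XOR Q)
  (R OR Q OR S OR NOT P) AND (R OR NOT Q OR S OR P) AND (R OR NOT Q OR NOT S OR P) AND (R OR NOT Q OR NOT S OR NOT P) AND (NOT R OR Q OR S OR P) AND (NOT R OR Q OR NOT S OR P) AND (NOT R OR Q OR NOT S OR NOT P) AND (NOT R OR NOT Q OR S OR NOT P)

Yes, they are equivalent — the two output columns agree on all 16 assignments:
R | Q | S | P | Expression 1 | Expression 2
-------------------------------------------
0 | 0 | 0 | 0 | 1 | 1
0 | 0 | 0 | 1 | 0 | 0
0 | 0 | 1 | 0 | 1 | 1
0 | 0 | 1 | 1 | 1 | 1
0 | 1 | 0 | 0 | 0 | 0
0 | 1 | 0 | 1 | 1 | 1
0 | 1 | 1 | 0 | 0 | 0
0 | 1 | 1 | 1 | 0 | 0
1 | 0 | 0 | 0 | 0 | 0
1 | 0 | 0 | 1 | 1 | 1
1 | 0 | 1 | 0 | 0 | 0
1 | 0 | 1 | 1 | 0 | 0
1 | 1 | 0 | 0 | 1 | 1
1 | 1 | 0 | 1 | 0 | 0
1 | 1 | 1 | 0 | 1 | 1
1 | 1 | 1 | 1 | 1 | 1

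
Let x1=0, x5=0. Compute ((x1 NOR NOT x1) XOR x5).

Substituting: ((0 NOR NOT 0) XOR 0)
= 0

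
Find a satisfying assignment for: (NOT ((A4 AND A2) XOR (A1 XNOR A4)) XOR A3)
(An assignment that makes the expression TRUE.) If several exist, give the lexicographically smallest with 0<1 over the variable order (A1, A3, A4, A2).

A1=0, A3=0, A4=1, A2=0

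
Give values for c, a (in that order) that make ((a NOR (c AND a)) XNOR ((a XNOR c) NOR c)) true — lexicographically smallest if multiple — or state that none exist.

c=1, a=1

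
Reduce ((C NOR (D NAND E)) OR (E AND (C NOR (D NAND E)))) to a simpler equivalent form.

By absorption (E OR (E AND v) = E):
= (C NOR (D NAND E))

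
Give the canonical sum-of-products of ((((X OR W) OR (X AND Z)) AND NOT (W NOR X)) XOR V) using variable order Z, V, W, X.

Σm(1, 2, 3, 4, 9, 10, 11, 12) = (NOT Z AND NOT V AND NOT W AND X) OR (NOT Z AND NOT V AND W AND NOT X) OR (NOT Z AND NOT V AND W AND X) OR (NOT Z AND V AND NOT W AND NOT X) OR (Z AND NOT V AND NOT W AND X) OR (Z AND NOT V AND W AND NOT X) OR (Z AND NOT V AND W AND X) OR (Z AND V AND NOT W AND NOT X)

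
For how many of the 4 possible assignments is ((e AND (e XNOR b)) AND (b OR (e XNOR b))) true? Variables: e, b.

Satisfying assignments: (1,1)
Count: 1 out of 4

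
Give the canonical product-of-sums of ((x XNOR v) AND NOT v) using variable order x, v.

ΠM(1, 2, 3) = (x OR NOT v) AND (NOT x OR v) AND (NOT x OR NOT v)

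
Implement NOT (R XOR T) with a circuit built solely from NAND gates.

(((R NAND (R NAND T)) NAND (T NAND (R NAND T))) NAND ((R NAND (R NAND T)) NAND (T NAND (R NAND T))))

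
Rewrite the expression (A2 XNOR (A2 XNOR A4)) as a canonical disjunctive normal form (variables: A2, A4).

(NOT A2 AND A4) OR (A2 AND A4)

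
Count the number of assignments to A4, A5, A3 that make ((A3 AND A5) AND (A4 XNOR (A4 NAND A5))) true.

No assignment satisfies the expression.
Count: 0 out of 8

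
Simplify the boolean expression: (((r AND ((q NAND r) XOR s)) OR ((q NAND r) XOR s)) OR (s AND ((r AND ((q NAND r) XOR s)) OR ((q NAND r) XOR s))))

By absorption (E OR (E AND v) = E) then absorption (E OR (E AND v) = E):
= ((q NAND r) XOR s)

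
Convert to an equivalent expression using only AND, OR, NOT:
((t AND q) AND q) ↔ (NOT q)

(((t AND q) AND q) AND (NOT q)) OR (NOT ((t AND q) AND q) AND q)
(Biconditional = both true or both false)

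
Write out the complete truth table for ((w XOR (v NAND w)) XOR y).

y | v | w | Output
------------------
0 | 0 | 0 | 1
0 | 0 | 1 | 0
0 | 1 | 0 | 1
0 | 1 | 1 | 1
1 | 0 | 0 | 0
1 | 0 | 1 | 1
1 | 1 | 0 | 0
1 | 1 | 1 | 0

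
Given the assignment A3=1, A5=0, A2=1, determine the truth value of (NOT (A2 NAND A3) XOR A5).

Substituting: (NOT (1 NAND 1) XOR 0)
= 1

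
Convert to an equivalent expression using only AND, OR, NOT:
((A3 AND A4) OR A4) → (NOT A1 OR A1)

NOT ((A3 AND A4) OR A4) OR (NOT A1 OR A1)
(Implication elimination: A → B = NOT A OR B)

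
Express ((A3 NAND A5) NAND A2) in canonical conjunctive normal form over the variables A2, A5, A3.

(NOT A2 OR A5 OR A3) AND (NOT A2 OR A5 OR NOT A3) AND (NOT A2 OR NOT A5 OR A3)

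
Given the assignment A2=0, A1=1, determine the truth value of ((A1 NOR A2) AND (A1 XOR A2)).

Substituting: ((1 NOR 0) AND (1 XOR 0))
= 0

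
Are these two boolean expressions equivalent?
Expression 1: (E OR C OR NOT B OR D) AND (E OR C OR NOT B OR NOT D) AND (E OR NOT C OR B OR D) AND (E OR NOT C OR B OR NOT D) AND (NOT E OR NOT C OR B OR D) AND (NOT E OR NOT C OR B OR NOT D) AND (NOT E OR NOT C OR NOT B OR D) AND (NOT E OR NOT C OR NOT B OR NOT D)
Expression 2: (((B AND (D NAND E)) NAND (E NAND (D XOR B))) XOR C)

Yes, they are equivalent — the two output columns agree on all 16 assignments:
E | C | B | D | Expression 1 | Expression 2
-------------------------------------------
0 | 0 | 0 | 0 | 1 | 1
0 | 0 | 0 | 1 | 1 | 1
0 | 0 | 1 | 0 | 0 | 0
0 | 0 | 1 | 1 | 0 | 0
0 | 1 | 0 | 0 | 0 | 0
0 | 1 | 0 | 1 | 0 | 0
0 | 1 | 1 | 0 | 1 | 1
0 | 1 | 1 | 1 | 1 | 1
1 | 0 | 0 | 0 | 1 | 1
1 | 0 | 0 | 1 | 1 | 1
1 | 0 | 1 | 0 | 1 | 1
1 | 0 | 1 | 1 | 1 | 1
1 | 1 | 0 | 0 | 0 | 0
1 | 1 | 0 | 1 | 0 | 0
1 | 1 | 1 | 0 | 0 | 0
1 | 1 | 1 | 1 | 0 | 0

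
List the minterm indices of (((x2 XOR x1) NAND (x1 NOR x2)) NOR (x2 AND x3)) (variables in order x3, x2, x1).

Σm() = FALSE (no minterms)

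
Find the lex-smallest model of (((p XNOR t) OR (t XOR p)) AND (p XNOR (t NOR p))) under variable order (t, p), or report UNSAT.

t=1, p=0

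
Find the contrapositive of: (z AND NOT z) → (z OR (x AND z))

Contrapositive: NOT (z OR (x AND z)) → NOT (z AND NOT z)
Note: A statement and its contrapositive are logically equivalent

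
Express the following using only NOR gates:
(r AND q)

((r NOR r) NOR (q NOR q))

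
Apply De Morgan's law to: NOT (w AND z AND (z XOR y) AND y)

NOT w OR NOT z OR NOT (z XOR y) OR NOT y
De Morgan's: NOT(AND of terms) = OR of negations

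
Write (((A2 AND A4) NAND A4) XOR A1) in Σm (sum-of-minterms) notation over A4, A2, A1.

Σm(0, 2, 4, 7) = (NOT A4 AND NOT A2 AND NOT A1) OR (NOT A4 AND A2 AND NOT A1) OR (A4 AND NOT A2 AND NOT A1) OR (A4 AND A2 AND A1)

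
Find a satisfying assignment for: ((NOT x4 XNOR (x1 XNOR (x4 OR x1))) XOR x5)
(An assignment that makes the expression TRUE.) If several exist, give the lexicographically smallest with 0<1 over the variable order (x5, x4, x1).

x5=0, x4=0, x1=0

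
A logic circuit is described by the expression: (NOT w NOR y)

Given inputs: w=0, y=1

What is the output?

Substituting: (NOT 0 NOR 1)
= 0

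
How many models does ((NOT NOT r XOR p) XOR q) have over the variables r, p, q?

Satisfying assignments: (0,0,1), (0,1,0), (1,0,0), (1,1,1)
Count: 4 out of 8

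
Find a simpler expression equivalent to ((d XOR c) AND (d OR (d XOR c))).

By absorption (E AND (E OR v) = E):
= (d XOR c)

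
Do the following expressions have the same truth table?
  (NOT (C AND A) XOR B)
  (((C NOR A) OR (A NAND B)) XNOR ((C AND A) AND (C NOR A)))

No. Counterexample: with C=0, B=0, A=0, Expression 1 = 1 but Expression 2 = 0.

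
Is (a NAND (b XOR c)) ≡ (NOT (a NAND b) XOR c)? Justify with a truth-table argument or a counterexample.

No. Counterexample: with a=0, b=0, c=0, Expression 1 = 1 but Expression 2 = 0.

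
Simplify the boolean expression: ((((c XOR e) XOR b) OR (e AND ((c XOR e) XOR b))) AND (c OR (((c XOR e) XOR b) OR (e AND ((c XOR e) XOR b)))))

By absorption (E AND (E OR v) = E) then absorption (E OR (E AND v) = E):
= ((c XOR e) XOR b)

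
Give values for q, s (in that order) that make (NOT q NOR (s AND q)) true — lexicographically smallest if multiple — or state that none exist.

q=1, s=0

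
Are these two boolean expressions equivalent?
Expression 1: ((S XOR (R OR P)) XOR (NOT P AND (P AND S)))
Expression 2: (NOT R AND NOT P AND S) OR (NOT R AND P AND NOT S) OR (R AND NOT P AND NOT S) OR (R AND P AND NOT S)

Yes, they are equivalent — the two output columns agree on all 8 assignments:
R | P | S | Expression 1 | Expression 2
---------------------------------------
0 | 0 | 0 | 0 | 0
0 | 0 | 1 | 1 | 1
0 | 1 | 0 | 1 | 1
0 | 1 | 1 | 0 | 0
1 | 0 | 0 | 1 | 1
1 | 0 | 1 | 0 | 0
1 | 1 | 0 | 1 | 1
1 | 1 | 1 | 0 | 0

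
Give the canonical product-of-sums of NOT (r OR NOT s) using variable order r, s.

ΠM(0, 2, 3) = (r OR s) AND (NOT r OR s) AND (NOT r OR NOT s)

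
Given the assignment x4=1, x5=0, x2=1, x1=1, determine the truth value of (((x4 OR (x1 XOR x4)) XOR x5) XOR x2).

Substituting: (((1 OR (1 XOR 1)) XOR 0) XOR 1)
= 0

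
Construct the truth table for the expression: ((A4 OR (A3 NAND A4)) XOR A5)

A3 | A4 | A5 | Output
---------------------
0 | 0 | 0 | 1
0 | 0 | 1 | 0
0 | 1 | 0 | 1
0 | 1 | 1 | 0
1 | 0 | 0 | 1
1 | 0 | 1 | 0
1 | 1 | 0 | 1
1 | 1 | 1 | 0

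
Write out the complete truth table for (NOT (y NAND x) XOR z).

x | z | y | Output
------------------
0 | 0 | 0 | 0
0 | 0 | 1 | 0
0 | 1 | 0 | 1
0 | 1 | 1 | 1
1 | 0 | 0 | 0
1 | 0 | 1 | 1
1 | 1 | 0 | 1
1 | 1 | 1 | 0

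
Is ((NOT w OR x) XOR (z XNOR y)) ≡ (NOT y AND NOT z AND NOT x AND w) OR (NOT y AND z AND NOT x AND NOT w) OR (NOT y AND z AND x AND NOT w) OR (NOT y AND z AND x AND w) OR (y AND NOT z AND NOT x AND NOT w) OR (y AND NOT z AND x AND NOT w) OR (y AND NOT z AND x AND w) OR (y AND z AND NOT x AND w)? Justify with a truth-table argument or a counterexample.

Yes, they are equivalent — the two output columns agree on all 16 assignments:
y | z | x | w | Expression 1 | Expression 2
-------------------------------------------
0 | 0 | 0 | 0 | 0 | 0
0 | 0 | 0 | 1 | 1 | 1
0 | 0 | 1 | 0 | 0 | 0
0 | 0 | 1 | 1 | 0 | 0
0 | 1 | 0 | 0 | 1 | 1
0 | 1 | 0 | 1 | 0 | 0
0 | 1 | 1 | 0 | 1 | 1
0 | 1 | 1 | 1 | 1 | 1
1 | 0 | 0 | 0 | 1 | 1
1 | 0 | 0 | 1 | 0 | 0
1 | 0 | 1 | 0 | 1 | 1
1 | 0 | 1 | 1 | 1 | 1
1 | 1 | 0 | 0 | 0 | 0
1 | 1 | 0 | 1 | 1 | 1
1 | 1 | 1 | 0 | 0 | 0
1 | 1 | 1 | 1 | 0 | 0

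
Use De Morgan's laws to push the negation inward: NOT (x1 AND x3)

NOT x1 OR NOT x3
De Morgan's: NOT(AND of terms) = OR of negations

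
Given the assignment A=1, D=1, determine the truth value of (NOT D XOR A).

Substituting: (NOT 1 XOR 1)
= 1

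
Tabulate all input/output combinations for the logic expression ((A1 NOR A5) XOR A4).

A4 | A5 | A1 | Output
---------------------
0 | 0 | 0 | 1
0 | 0 | 1 | 0
0 | 1 | 0 | 0
0 | 1 | 1 | 0
1 | 0 | 0 | 0
1 | 0 | 1 | 1
1 | 1 | 0 | 1
1 | 1 | 1 | 1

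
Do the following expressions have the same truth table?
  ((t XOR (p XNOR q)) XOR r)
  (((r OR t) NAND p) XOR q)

No. Counterexample: with p=0, t=0, q=0, r=1, Expression 1 = 0 but Expression 2 = 1.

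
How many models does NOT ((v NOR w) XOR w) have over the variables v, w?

Satisfying assignments: (1,0)
Count: 1 out of 4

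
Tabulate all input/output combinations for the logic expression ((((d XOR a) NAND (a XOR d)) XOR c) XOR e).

a | c | d | e | Output
----------------------
0 | 0 | 0 | 0 | 1
0 | 0 | 0 | 1 | 0
0 | 0 | 1 | 0 | 0
0 | 0 | 1 | 1 | 1
0 | 1 | 0 | 0 | 0
0 | 1 | 0 | 1 | 1
0 | 1 | 1 | 0 | 1
0 | 1 | 1 | 1 | 0
1 | 0 | 0 | 0 | 0
1 | 0 | 0 | 1 | 1
1 | 0 | 1 | 0 | 1
1 | 0 | 1 | 1 | 0
1 | 1 | 0 | 0 | 1
1 | 1 | 0 | 1 | 0
1 | 1 | 1 | 0 | 0
1 | 1 | 1 | 1 | 1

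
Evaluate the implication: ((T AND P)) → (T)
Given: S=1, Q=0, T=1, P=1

Antecedent ((T AND P)) = 1; consequent (T) = 1.
1 → 1 = 1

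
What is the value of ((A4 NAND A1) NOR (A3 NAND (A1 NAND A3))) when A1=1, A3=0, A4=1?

Substituting: ((1 NAND 1) NOR (0 NAND (1 NAND 0)))
= 0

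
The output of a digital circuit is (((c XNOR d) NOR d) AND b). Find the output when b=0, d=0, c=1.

Substituting: (((1 XNOR 0) NOR 0) AND 0)
= 0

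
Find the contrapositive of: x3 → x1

Contrapositive: NOT x1 → NOT x3
Note: A statement and its contrapositive are logically equivalent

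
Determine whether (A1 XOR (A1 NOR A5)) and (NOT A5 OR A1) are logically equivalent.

Yes, they are equivalent — the two output columns agree on all 4 assignments:
A5 | A1 | Expression 1 | Expression 2
-------------------------------------
0 | 0 | 1 | 1
0 | 1 | 1 | 1
1 | 0 | 0 | 0
1 | 1 | 1 | 1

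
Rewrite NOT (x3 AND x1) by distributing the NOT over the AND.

NOT x3 OR NOT x1
De Morgan's: NOT(AND of terms) = OR of negations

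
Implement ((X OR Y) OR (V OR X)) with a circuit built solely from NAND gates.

((((X NAND X) NAND (Y NAND Y)) NAND ((X NAND X) NAND (Y NAND Y))) NAND (((V NAND V) NAND (X NAND X)) NAND ((V NAND V) NAND (X NAND X))))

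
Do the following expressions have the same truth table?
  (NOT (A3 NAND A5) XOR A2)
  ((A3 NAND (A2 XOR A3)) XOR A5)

No. Counterexample: with A3=0, A5=0, A2=0, Expression 1 = 0 but Expression 2 = 1.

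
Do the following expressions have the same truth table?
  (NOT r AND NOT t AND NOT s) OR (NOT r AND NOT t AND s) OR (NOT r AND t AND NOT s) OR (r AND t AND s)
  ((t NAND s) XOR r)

Yes, they are equivalent — the two output columns agree on all 8 assignments:
r | t | s | Expression 1 | Expression 2
---------------------------------------
0 | 0 | 0 | 1 | 1
0 | 0 | 1 | 1 | 1
0 | 1 | 0 | 1 | 1
0 | 1 | 1 | 0 | 0
1 | 0 | 0 | 0 | 0
1 | 0 | 1 | 0 | 0
1 | 1 | 0 | 0 | 0
1 | 1 | 1 | 1 | 1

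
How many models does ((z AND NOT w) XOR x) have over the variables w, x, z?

Satisfying assignments: (0,0,1), (0,1,0), (1,1,0), (1,1,1)
Count: 4 out of 8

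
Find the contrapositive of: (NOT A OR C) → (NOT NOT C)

Contrapositive: NOT C → NOT (NOT A OR C)
Note: A statement and its contrapositive are logically equivalent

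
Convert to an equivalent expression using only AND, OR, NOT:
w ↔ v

(w AND v) OR (NOT w AND NOT v)
(Biconditional = both true or both false)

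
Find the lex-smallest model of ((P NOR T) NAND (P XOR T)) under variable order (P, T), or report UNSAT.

P=0, T=0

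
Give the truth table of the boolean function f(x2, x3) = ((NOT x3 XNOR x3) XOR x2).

x2 | x3 | Output
----------------
0 | 0 | 0
0 | 1 | 0
1 | 0 | 1
1 | 1 | 1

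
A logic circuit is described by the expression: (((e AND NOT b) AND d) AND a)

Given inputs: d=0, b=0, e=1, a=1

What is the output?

Substituting: (((1 AND NOT 0) AND 0) AND 1)
= 0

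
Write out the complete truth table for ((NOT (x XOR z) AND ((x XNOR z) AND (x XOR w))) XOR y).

x | z | w | y | Output
----------------------
0 | 0 | 0 | 0 | 0
0 | 0 | 0 | 1 | 1
0 | 0 | 1 | 0 | 1
0 | 0 | 1 | 1 | 0
0 | 1 | 0 | 0 | 0
0 | 1 | 0 | 1 | 1
0 | 1 | 1 | 0 | 0
0 | 1 | 1 | 1 | 1
1 | 0 | 0 | 0 | 0
1 | 0 | 0 | 1 | 1
1 | 0 | 1 | 0 | 0
1 | 0 | 1 | 1 | 1
1 | 1 | 0 | 0 | 1
1 | 1 | 0 | 1 | 0
1 | 1 | 1 | 0 | 0
1 | 1 | 1 | 1 | 1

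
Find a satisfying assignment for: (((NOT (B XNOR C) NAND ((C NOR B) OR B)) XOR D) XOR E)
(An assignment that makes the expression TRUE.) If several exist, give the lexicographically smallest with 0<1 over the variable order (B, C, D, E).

B=0, C=0, D=0, E=0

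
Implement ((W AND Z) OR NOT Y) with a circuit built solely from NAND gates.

((((W NAND Z) NAND (W NAND Z)) NAND ((W NAND Z) NAND (W NAND Z))) NAND ((Y NAND Y) NAND (Y NAND Y)))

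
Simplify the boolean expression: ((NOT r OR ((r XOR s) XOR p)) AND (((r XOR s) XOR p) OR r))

By distribution ((E OR v) AND (E OR NOT v) = E):
= ((r XOR s) XOR p)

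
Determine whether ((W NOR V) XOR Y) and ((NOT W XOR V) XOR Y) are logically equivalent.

No. Counterexample: with V=1, W=1, Y=0, Expression 1 = 0 but Expression 2 = 1.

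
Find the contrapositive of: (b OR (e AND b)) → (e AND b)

Contrapositive: NOT (e AND b) → NOT (b OR (e AND b))
Note: A statement and its contrapositive are logically equivalent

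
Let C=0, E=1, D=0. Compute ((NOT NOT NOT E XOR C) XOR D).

Substituting: ((NOT NOT NOT 1 XOR 0) XOR 0)
= 0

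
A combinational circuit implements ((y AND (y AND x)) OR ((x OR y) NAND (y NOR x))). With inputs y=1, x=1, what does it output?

Substituting: ((1 AND (1 AND 1)) OR ((1 OR 1) NAND (1 NOR 1)))
= 1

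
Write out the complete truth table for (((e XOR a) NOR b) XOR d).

a | e | d | b | Output
----------------------
0 | 0 | 0 | 0 | 1
0 | 0 | 0 | 1 | 0
0 | 0 | 1 | 0 | 0
0 | 0 | 1 | 1 | 1
0 | 1 | 0 | 0 | 0
0 | 1 | 0 | 1 | 0
0 | 1 | 1 | 0 | 1
0 | 1 | 1 | 1 | 1
1 | 0 | 0 | 0 | 0
1 | 0 | 0 | 1 | 0
1 | 0 | 1 | 0 | 1
1 | 0 | 1 | 1 | 1
1 | 1 | 0 | 0 | 1
1 | 1 | 0 | 1 | 0
1 | 1 | 1 | 0 | 0
1 | 1 | 1 | 1 | 1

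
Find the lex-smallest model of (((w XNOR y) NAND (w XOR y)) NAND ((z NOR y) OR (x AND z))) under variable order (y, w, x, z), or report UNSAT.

y=0, w=0, x=0, z=1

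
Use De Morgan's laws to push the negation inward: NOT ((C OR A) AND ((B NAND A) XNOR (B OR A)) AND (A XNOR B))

NOT (C OR A) OR NOT ((B NAND A) XNOR (B OR A)) OR NOT (A XNOR B)
De Morgan's: NOT(AND of terms) = OR of negations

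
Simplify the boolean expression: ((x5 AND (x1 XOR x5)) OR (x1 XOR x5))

By absorption (E OR (E AND v) = E):
= (x1 XOR x5)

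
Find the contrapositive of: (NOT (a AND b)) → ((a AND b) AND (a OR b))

Contrapositive: NOT ((a AND b) AND (a OR b)) → (a AND b)
Note: A statement and its contrapositive are logically equivalent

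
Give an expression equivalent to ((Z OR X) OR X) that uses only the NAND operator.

((((Z NAND Z) NAND (X NAND X)) NAND ((Z NAND Z) NAND (X NAND X))) NAND (X NAND X))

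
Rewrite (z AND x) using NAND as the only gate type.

((z NAND x) NAND (z NAND x))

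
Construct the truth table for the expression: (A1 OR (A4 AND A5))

A5 | A1 | A4 | Output
---------------------
0 | 0 | 0 | 0
0 | 0 | 1 | 0
0 | 1 | 0 | 1
0 | 1 | 1 | 1
1 | 0 | 0 | 0
1 | 0 | 1 | 1
1 | 1 | 0 | 1
1 | 1 | 1 | 1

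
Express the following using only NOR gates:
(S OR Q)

((S NOR Q) NOR (S NOR Q))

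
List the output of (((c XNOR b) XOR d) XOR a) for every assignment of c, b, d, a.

c | b | d | a | Output
----------------------
0 | 0 | 0 | 0 | 1
0 | 0 | 0 | 1 | 0
0 | 0 | 1 | 0 | 0
0 | 0 | 1 | 1 | 1
0 | 1 | 0 | 0 | 0
0 | 1 | 0 | 1 | 1
0 | 1 | 1 | 0 | 1
0 | 1 | 1 | 1 | 0
1 | 0 | 0 | 0 | 0
1 | 0 | 0 | 1 | 1
1 | 0 | 1 | 0 | 1
1 | 0 | 1 | 1 | 0
1 | 1 | 0 | 0 | 1
1 | 1 | 0 | 1 | 0
1 | 1 | 1 | 0 | 0
1 | 1 | 1 | 1 | 1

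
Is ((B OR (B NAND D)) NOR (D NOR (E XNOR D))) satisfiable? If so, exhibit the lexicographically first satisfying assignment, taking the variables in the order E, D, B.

UNSATISFIABLE - no assignment makes this expression true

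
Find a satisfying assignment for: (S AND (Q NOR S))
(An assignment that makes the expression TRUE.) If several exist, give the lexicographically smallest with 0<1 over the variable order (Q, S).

UNSATISFIABLE - no assignment makes this expression true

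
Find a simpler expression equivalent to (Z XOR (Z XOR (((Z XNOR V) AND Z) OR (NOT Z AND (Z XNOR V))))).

By XOR self-cancellation ((E XOR v) XOR v = E) then distribution ((E AND v) OR (E AND NOT v) = E):
= (Z XNOR V)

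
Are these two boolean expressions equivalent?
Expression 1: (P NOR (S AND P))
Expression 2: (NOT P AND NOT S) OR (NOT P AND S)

Yes, they are equivalent — the two output columns agree on all 4 assignments:
P | S | Expression 1 | Expression 2
-----------------------------------
0 | 0 | 1 | 1
0 | 1 | 1 | 1
1 | 0 | 0 | 0
1 | 1 | 0 | 0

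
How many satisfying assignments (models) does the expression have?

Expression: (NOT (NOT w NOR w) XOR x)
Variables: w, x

Satisfying assignments: (0,0), (1,0)
Count: 2 out of 4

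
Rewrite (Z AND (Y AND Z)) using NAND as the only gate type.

((Z NAND ((Y NAND Z) NAND (Y NAND Z))) NAND (Z NAND ((Y NAND Z) NAND (Y NAND Z))))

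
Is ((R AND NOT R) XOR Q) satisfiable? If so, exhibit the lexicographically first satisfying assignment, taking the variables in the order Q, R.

Q=1, R=0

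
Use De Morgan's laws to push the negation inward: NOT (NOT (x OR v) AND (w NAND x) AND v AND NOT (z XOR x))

(x OR v) OR NOT (w NAND x) OR NOT v OR (z XOR x)
De Morgan's: NOT(AND of terms) = OR of negations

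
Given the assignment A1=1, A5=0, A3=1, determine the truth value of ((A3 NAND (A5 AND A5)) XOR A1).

Substituting: ((1 NAND (0 AND 0)) XOR 1)
= 0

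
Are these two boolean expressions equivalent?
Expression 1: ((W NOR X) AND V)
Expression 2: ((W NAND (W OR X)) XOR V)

No. Counterexample: with V=0, X=0, W=0, Expression 1 = 0 but Expression 2 = 1.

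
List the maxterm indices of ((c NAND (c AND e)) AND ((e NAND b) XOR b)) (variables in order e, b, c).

ΠM(2, 3, 5, 7) = (e OR NOT b OR c) AND (e OR NOT b OR NOT c) AND (NOT e OR b OR NOT c) AND (NOT e OR NOT b OR NOT c)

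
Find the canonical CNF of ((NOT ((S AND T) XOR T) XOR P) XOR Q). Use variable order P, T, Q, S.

(P OR T OR NOT Q OR S) AND (P OR T OR NOT Q OR NOT S) AND (P OR NOT T OR Q OR S) AND (P OR NOT T OR NOT Q OR NOT S) AND (NOT P OR T OR Q OR S) AND (NOT P OR T OR Q OR NOT S) AND (NOT P OR NOT T OR Q OR NOT S) AND (NOT P OR NOT T OR NOT Q OR S)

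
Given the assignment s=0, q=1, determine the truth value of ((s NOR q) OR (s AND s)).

Substituting: ((0 NOR 1) OR (0 AND 0))
= 0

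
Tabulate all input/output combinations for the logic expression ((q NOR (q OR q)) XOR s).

q | s | Output
--------------
0 | 0 | 1
0 | 1 | 0
1 | 0 | 0
1 | 1 | 1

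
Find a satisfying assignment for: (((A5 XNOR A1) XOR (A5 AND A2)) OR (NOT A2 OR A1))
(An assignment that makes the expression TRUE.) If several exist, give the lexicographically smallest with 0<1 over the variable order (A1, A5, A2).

A1=0, A5=0, A2=0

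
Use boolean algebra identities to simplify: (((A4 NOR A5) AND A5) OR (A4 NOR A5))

By absorption (E OR (E AND v) = E):
= (A4 NOR A5)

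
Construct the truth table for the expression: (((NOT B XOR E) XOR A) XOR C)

E | A | C | B | Output
----------------------
0 | 0 | 0 | 0 | 1
0 | 0 | 0 | 1 | 0
0 | 0 | 1 | 0 | 0
0 | 0 | 1 | 1 | 1
0 | 1 | 0 | 0 | 0
0 | 1 | 0 | 1 | 1
0 | 1 | 1 | 0 | 1
0 | 1 | 1 | 1 | 0
1 | 0 | 0 | 0 | 0
1 | 0 | 0 | 1 | 1
1 | 0 | 1 | 0 | 1
1 | 0 | 1 | 1 | 0
1 | 1 | 0 | 0 | 1
1 | 1 | 0 | 1 | 0
1 | 1 | 1 | 0 | 0
1 | 1 | 1 | 1 | 1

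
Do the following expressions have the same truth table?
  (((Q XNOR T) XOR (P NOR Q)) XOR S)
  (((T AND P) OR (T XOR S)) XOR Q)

No. Counterexample: with S=0, Q=0, P=1, T=0, Expression 1 = 1 but Expression 2 = 0.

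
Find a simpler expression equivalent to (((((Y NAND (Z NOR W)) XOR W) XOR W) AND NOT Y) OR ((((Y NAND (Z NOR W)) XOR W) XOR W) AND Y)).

By distribution ((E AND v) OR (E AND NOT v) = E) then XOR self-cancellation ((E XOR v) XOR v = E):
= (Y NAND (Z NOR W))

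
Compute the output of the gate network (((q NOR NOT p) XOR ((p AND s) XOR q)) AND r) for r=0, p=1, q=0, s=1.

Substituting: (((0 NOR NOT 1) XOR ((1 AND 1) XOR 0)) AND 0)
= 0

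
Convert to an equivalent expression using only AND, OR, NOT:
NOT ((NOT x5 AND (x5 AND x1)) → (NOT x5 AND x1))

(NOT x5 AND (x5 AND x1)) AND NOT (NOT x5 AND x1)
(Negated implication: NOT(A → B) = A AND NOT B)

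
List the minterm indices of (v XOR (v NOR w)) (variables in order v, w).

Σm(0, 2, 3) = (NOT v AND NOT w) OR (v AND NOT w) OR (v AND w)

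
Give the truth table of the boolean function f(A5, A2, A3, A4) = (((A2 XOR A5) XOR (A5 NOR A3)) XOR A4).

A5 | A2 | A3 | A4 | Output
--------------------------
0 | 0 | 0 | 0 | 1
0 | 0 | 0 | 1 | 0
0 | 0 | 1 | 0 | 0
0 | 0 | 1 | 1 | 1
0 | 1 | 0 | 0 | 0
0 | 1 | 0 | 1 | 1
0 | 1 | 1 | 0 | 1
0 | 1 | 1 | 1 | 0
1 | 0 | 0 | 0 | 1
1 | 0 | 0 | 1 | 0
1 | 0 | 1 | 0 | 1
1 | 0 | 1 | 1 | 0
1 | 1 | 0 | 0 | 0
1 | 1 | 0 | 1 | 1
1 | 1 | 1 | 0 | 0
1 | 1 | 1 | 1 | 1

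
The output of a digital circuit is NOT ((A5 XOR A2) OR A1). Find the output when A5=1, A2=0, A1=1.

Substituting: NOT ((1 XOR 0) OR 1)
= 0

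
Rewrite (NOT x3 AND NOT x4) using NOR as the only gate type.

(((x3 NOR x3) NOR (x3 NOR x3)) NOR ((x4 NOR x4) NOR (x4 NOR x4)))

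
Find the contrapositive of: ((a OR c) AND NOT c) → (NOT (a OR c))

Contrapositive: (a OR c) → NOT ((a OR c) AND NOT c)
Note: A statement and its contrapositive are logically equivalent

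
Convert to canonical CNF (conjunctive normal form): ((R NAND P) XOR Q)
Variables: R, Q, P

(R OR NOT Q OR P) AND (R OR NOT Q OR NOT P) AND (NOT R OR Q OR NOT P) AND (NOT R OR NOT Q OR P)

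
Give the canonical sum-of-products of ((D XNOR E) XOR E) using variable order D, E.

Σm(0, 1) = (NOT D AND NOT E) OR (NOT D AND E)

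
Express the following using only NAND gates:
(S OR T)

((S NAND S) NAND (T NAND T))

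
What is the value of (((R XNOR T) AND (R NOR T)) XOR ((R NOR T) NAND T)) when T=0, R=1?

Substituting: (((1 XNOR 0) AND (1 NOR 0)) XOR ((1 NOR 0) NAND 0))
= 1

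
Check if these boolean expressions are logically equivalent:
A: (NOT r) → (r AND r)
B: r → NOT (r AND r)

No, Inverse is not equivalent to original (counterexample: r=0, s=0)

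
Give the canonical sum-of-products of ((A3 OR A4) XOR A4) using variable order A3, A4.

Σm(2) = (A3 AND NOT A4)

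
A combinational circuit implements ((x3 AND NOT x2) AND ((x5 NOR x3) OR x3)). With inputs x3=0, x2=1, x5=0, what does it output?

Substituting: ((0 AND NOT 1) AND ((0 NOR 0) OR 0))
= 0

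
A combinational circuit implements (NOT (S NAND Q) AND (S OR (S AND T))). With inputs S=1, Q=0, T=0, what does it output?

Substituting: (NOT (1 NAND 0) AND (1 OR (1 AND 0)))
= 0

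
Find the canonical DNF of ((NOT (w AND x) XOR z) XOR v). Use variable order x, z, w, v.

(NOT x AND NOT z AND NOT w AND NOT v) OR (NOT x AND NOT z AND w AND NOT v) OR (NOT x AND z AND NOT w AND v) OR (NOT x AND z AND w AND v) OR (x AND NOT z AND NOT w AND NOT v) OR (x AND NOT z AND w AND v) OR (x AND z AND NOT w AND v) OR (x AND z AND w AND NOT v)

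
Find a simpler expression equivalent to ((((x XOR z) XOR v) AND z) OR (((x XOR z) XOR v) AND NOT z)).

By distribution ((E AND v) OR (E AND NOT v) = E):
= ((x XOR z) XOR v)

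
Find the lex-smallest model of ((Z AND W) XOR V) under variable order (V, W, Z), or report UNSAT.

V=0, W=1, Z=1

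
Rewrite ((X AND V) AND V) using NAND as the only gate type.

((((X NAND V) NAND (X NAND V)) NAND V) NAND (((X NAND V) NAND (X NAND V)) NAND V))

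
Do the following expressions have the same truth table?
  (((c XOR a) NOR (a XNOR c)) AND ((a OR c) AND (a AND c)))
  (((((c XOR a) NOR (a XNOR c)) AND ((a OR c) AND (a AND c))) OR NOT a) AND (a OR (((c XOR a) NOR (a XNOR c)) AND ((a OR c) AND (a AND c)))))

Yes, they are equivalent — the two output columns agree on all 4 assignments:
c | a | Expression 1 | Expression 2
-----------------------------------
0 | 0 | 0 | 0
0 | 1 | 0 | 0
1 | 0 | 0 | 0
1 | 1 | 0 | 0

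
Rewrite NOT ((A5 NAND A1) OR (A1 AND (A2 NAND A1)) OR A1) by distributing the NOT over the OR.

NOT (A5 NAND A1) AND NOT (A1 AND (A2 NAND A1)) AND NOT A1
De Morgan's: NOT(OR of terms) = AND of negations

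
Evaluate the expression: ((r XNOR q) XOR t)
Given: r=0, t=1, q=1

Substituting: ((0 XNOR 1) XOR 1)
= 1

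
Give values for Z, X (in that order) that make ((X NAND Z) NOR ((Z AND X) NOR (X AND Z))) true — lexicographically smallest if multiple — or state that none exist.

Z=1, X=1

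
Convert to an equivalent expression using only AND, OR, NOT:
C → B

NOT C OR B
(Implication elimination: A → B = NOT A OR B)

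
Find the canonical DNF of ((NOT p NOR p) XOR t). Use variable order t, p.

(t AND NOT p) OR (t AND p)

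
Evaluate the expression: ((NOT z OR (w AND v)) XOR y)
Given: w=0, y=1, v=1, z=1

Substituting: ((NOT 1 OR (0 AND 1)) XOR 1)
= 1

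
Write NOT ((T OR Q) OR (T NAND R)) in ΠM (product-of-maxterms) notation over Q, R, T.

ΠM(0, 1, 2, 3, 4, 5, 6, 7) = (Q OR R OR T) AND (Q OR R OR NOT T) AND (Q OR NOT R OR T) AND (Q OR NOT R OR NOT T) AND (NOT Q OR R OR T) AND (NOT Q OR R OR NOT T) AND (NOT Q OR NOT R OR T) AND (NOT Q OR NOT R OR NOT T)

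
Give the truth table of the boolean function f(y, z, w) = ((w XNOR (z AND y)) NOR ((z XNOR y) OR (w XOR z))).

y | z | w | Output
------------------
0 | 0 | 0 | 0
0 | 0 | 1 | 0
0 | 1 | 0 | 0
0 | 1 | 1 | 1
1 | 0 | 0 | 0
1 | 0 | 1 | 0
1 | 1 | 0 | 0
1 | 1 | 1 | 0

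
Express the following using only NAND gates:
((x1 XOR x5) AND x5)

((((x1 NAND (x1 NAND x5)) NAND (x5 NAND (x1 NAND x5))) NAND x5) NAND (((x1 NAND (x1 NAND x5)) NAND (x5 NAND (x1 NAND x5))) NAND x5))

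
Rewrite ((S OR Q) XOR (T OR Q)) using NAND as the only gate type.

((((S NAND S) NAND (Q NAND Q)) NAND (((S NAND S) NAND (Q NAND Q)) NAND ((T NAND T) NAND (Q NAND Q)))) NAND (((T NAND T) NAND (Q NAND Q)) NAND (((S NAND S) NAND (Q NAND Q)) NAND ((T NAND T) NAND (Q NAND Q)))))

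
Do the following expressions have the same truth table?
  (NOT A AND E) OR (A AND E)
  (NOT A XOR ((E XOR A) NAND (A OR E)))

Yes, they are equivalent — the two output columns agree on all 4 assignments:
A | E | Expression 1 | Expression 2
-----------------------------------
0 | 0 | 0 | 0
0 | 1 | 1 | 1
1 | 0 | 0 | 0
1 | 1 | 1 | 1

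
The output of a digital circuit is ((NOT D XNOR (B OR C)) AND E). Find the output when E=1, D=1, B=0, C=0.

Substituting: ((NOT 1 XNOR (0 OR 0)) AND 1)
= 1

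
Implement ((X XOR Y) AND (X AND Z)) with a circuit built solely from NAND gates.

((((X NAND (X NAND Y)) NAND (Y NAND (X NAND Y))) NAND ((X NAND Z) NAND (X NAND Z))) NAND (((X NAND (X NAND Y)) NAND (Y NAND (X NAND Y))) NAND ((X NAND Z) NAND (X NAND Z))))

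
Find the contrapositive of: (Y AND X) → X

Contrapositive: NOT X → NOT (Y AND X)
Note: A statement and its contrapositive are logically equivalent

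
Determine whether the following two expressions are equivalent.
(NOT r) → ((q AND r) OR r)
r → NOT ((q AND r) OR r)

No, Inverse is not equivalent to original (counterexample: r=0, q=0)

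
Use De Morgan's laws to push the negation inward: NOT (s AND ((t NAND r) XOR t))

NOT s OR NOT ((t NAND r) XOR t)
De Morgan's: NOT(AND of terms) = OR of negations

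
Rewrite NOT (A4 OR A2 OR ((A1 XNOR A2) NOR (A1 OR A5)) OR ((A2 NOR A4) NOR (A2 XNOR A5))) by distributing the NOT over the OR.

NOT A4 AND NOT A2 AND NOT ((A1 XNOR A2) NOR (A1 OR A5)) AND NOT ((A2 NOR A4) NOR (A2 XNOR A5))
De Morgan's: NOT(OR of terms) = AND of negations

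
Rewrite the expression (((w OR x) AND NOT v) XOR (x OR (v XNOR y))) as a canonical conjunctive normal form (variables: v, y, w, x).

(v OR y OR w OR NOT x) AND (v OR y OR NOT w OR x) AND (v OR y OR NOT w OR NOT x) AND (v OR NOT y OR w OR x) AND (v OR NOT y OR w OR NOT x) AND (v OR NOT y OR NOT w OR NOT x) AND (NOT v OR y OR w OR x) AND (NOT v OR y OR NOT w OR x)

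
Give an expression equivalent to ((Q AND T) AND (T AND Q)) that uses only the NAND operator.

((((Q NAND T) NAND (Q NAND T)) NAND ((T NAND Q) NAND (T NAND Q))) NAND (((Q NAND T) NAND (Q NAND T)) NAND ((T NAND Q) NAND (T NAND Q))))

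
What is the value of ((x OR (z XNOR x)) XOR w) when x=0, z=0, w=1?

Substituting: ((0 OR (0 XNOR 0)) XOR 1)
= 0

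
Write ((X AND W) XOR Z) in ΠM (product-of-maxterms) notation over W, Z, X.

ΠM(0, 1, 4, 7) = (W OR Z OR X) AND (W OR Z OR NOT X) AND (NOT W OR Z OR X) AND (NOT W OR NOT Z OR NOT X)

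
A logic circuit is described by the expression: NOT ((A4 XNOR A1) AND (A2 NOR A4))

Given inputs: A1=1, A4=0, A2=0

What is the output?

Substituting: NOT ((0 XNOR 1) AND (0 NOR 0))
= 1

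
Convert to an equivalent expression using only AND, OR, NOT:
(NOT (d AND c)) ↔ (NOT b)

((NOT (d AND c)) AND (NOT b)) OR ((d AND c) AND b)
(Biconditional = both true or both false)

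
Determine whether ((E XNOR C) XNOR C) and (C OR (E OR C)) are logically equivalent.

No. Counterexample: with E=0, C=1, Expression 1 = 0 but Expression 2 = 1.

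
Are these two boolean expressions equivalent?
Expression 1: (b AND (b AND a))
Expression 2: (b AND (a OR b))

No. Counterexample: with a=0, b=1, Expression 1 = 0 but Expression 2 = 1.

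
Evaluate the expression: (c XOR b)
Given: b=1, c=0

Substituting: (0 XOR 1)
= 1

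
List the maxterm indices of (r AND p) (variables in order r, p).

ΠM(0, 1, 2) = (r OR p) AND (r OR NOT p) AND (NOT r OR p)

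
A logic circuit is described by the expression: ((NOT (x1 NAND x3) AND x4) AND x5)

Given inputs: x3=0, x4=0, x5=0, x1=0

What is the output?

Substituting: ((NOT (0 NAND 0) AND 0) AND 0)
= 0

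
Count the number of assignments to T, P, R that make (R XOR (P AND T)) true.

Satisfying assignments: (0,0,1), (0,1,1), (1,0,1), (1,1,0)
Count: 4 out of 8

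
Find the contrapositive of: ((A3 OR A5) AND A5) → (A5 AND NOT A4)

Contrapositive: NOT (A5 AND NOT A4) → NOT ((A3 OR A5) AND A5)
Note: A statement and its contrapositive are logically equivalent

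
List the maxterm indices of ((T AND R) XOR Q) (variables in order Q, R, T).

ΠM(0, 1, 2, 7) = (Q OR R OR T) AND (Q OR R OR NOT T) AND (Q OR NOT R OR T) AND (NOT Q OR NOT R OR NOT T)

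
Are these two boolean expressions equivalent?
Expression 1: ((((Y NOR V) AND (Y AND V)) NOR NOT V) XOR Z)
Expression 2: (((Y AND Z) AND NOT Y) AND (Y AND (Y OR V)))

No. Counterexample: with Y=0, V=0, Z=1, Expression 1 = 1 but Expression 2 = 0.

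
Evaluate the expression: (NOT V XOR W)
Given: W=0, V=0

Substituting: (NOT 0 XOR 0)
= 1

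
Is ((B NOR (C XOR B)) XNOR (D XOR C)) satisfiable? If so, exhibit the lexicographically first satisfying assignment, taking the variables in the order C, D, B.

C=0, D=0, B=1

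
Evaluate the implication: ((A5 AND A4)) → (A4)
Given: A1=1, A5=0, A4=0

Antecedent ((A5 AND A4)) = 0; consequent (A4) = 0.
0 → 0 = 1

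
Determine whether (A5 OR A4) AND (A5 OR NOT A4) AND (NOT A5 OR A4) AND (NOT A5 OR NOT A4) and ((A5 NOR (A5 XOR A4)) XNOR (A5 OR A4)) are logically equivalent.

Yes, they are equivalent — the two output columns agree on all 4 assignments:
A5 | A4 | Expression 1 | Expression 2
-------------------------------------
0 | 0 | 0 | 0
0 | 1 | 0 | 0
1 | 0 | 0 | 0
1 | 1 | 0 | 0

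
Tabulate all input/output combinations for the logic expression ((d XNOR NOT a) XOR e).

d | a | e | Output
------------------
0 | 0 | 0 | 0
0 | 0 | 1 | 1
0 | 1 | 0 | 1
0 | 1 | 1 | 0
1 | 0 | 0 | 1
1 | 0 | 1 | 0
1 | 1 | 0 | 0
1 | 1 | 1 | 1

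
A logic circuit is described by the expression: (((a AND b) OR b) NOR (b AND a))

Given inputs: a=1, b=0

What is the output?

Substituting: (((1 AND 0) OR 0) NOR (0 AND 1))
= 1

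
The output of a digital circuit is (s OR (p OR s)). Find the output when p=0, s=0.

Substituting: (0 OR (0 OR 0))
= 0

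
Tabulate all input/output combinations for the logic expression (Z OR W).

Z | W | Output
--------------
0 | 0 | 0
0 | 1 | 1
1 | 0 | 1
1 | 1 | 1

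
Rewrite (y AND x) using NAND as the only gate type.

((y NAND x) NAND (y NAND x))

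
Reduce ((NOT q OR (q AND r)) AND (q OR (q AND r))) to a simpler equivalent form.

By distribution ((E OR v) AND (E OR NOT v) = E):
= (q AND r)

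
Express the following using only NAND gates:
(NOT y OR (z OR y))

(((y NAND y) NAND (y NAND y)) NAND (((z NAND z) NAND (y NAND y)) NAND ((z NAND z) NAND (y NAND y))))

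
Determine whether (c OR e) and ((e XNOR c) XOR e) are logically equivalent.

No. Counterexample: with e=0, c=0, Expression 1 = 0 but Expression 2 = 1.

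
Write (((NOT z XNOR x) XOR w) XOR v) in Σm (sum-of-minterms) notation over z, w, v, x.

Σm(1, 2, 4, 7, 8, 11, 13, 14) = (NOT z AND NOT w AND NOT v AND x) OR (NOT z AND NOT w AND v AND NOT x) OR (NOT z AND w AND NOT v AND NOT x) OR (NOT z AND w AND v AND x) OR (z AND NOT w AND NOT v AND NOT x) OR (z AND NOT w AND v AND x) OR (z AND w AND NOT v AND x) OR (z AND w AND v AND NOT x)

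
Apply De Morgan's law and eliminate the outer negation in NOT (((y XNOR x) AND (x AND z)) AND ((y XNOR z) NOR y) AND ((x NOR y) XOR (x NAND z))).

NOT ((y XNOR x) AND (x AND z)) OR NOT ((y XNOR z) NOR y) OR NOT ((x NOR y) XOR (x NAND z))
De Morgan's: NOT(AND of terms) = OR of negations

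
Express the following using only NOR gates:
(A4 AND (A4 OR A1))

((A4 NOR A4) NOR (((A4 NOR A1) NOR (A4 NOR A1)) NOR ((A4 NOR A1) NOR (A4 NOR A1))))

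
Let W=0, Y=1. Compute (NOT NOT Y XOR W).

Substituting: (NOT NOT 1 XOR 0)
= 1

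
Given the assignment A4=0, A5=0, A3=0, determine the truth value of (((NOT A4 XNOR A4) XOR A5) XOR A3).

Substituting: (((NOT 0 XNOR 0) XOR 0) XOR 0)
= 0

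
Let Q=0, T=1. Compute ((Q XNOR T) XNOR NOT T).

Substituting: ((0 XNOR 1) XNOR NOT 1)
= 1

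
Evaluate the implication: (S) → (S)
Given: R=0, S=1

Antecedent (S) = 1; consequent (S) = 1.
1 → 1 = 1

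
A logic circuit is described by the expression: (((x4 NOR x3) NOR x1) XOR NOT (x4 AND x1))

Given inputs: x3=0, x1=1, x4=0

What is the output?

Substituting: (((0 NOR 0) NOR 1) XOR NOT (0 AND 1))
= 1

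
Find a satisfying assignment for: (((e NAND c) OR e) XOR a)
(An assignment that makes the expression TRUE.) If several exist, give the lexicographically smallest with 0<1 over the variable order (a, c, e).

a=0, c=0, e=0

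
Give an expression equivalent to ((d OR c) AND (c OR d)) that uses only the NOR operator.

((((d NOR c) NOR (d NOR c)) NOR ((d NOR c) NOR (d NOR c))) NOR (((c NOR d) NOR (c NOR d)) NOR ((c NOR d) NOR (c NOR d))))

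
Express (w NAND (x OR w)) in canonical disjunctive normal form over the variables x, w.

(NOT x AND NOT w) OR (x AND NOT w)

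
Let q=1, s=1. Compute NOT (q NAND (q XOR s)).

Substituting: NOT (1 NAND (1 XOR 1))
= 0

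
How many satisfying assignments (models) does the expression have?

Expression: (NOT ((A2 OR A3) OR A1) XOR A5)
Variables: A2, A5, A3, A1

Satisfying assignments: (0,0,0,0), (0,1,0,1), (0,1,1,0), (0,1,1,1), (1,1,0,0), (1,1,0,1), (1,1,1,0), (1,1,1,1)
Count: 8 out of 16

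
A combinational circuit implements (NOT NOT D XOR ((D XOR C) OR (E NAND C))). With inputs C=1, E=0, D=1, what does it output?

Substituting: (NOT NOT 1 XOR ((1 XOR 1) OR (0 NAND 1)))
= 0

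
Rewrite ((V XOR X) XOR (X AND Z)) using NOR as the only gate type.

((((((((V NOR X) NOR (V NOR X)) NOR ((V NOR X) NOR (V NOR X))) NOR ((((V NOR V) NOR (X NOR X)) NOR ((V NOR V) NOR (X NOR X))) NOR (((V NOR V) NOR (X NOR X)) NOR ((V NOR V) NOR (X NOR X))))) NOR ((X NOR X) NOR (Z NOR Z))) NOR (((((V NOR X) NOR (V NOR X)) NOR ((V NOR X) NOR (V NOR X))) NOR ((((V NOR V) NOR (X NOR X)) NOR ((V NOR V) NOR (X NOR X))) NOR (((V NOR V) NOR (X NOR X)) NOR ((V NOR V) NOR (X NOR X))))) NOR ((X NOR X) NOR (Z NOR Z)))) NOR ((((((V NOR X) NOR (V NOR X)) NOR ((V NOR X) NOR (V NOR X))) NOR ((((V NOR V) NOR (X NOR X)) NOR ((V NOR V) NOR (X NOR X))) NOR (((V NOR V) NOR (X NOR X)) NOR ((V NOR V) NOR (X NOR X))))) NOR ((X NOR X) NOR (Z NOR Z))) NOR (((((V NOR X) NOR (V NOR X)) NOR ((V NOR X) NOR (V NOR X))) NOR ((((V NOR V) NOR (X NOR X)) NOR ((V NOR V) NOR (X NOR X))) NOR (((V NOR V) NOR (X NOR X)) NOR ((V NOR V) NOR (X NOR X))))) NOR ((X NOR X) NOR (Z NOR Z))))) NOR ((((((((V NOR X) NOR (V NOR X)) NOR ((V NOR X) NOR (V NOR X))) NOR ((((V NOR V) NOR (X NOR X)) NOR ((V NOR V) NOR (X NOR X))) NOR (((V NOR V) NOR (X NOR X)) NOR ((V NOR V) NOR (X NOR X))))) NOR ((((V NOR X) NOR (V NOR X)) NOR ((V NOR X) NOR (V NOR X))) NOR ((((V NOR V) NOR (X NOR X)) NOR ((V NOR V) NOR (X NOR X))) NOR (((V NOR V) NOR (X NOR X)) NOR ((V NOR V) NOR (X NOR X)))))) NOR (((X NOR X) NOR (Z NOR Z)) NOR ((X NOR X) NOR (Z NOR Z)))) NOR ((((((V NOR X) NOR (V NOR X)) NOR ((V NOR X) NOR (V NOR X))) NOR ((((V NOR V) NOR (X NOR X)) NOR ((V NOR V) NOR (X NOR X))) NOR (((V NOR V) NOR (X NOR X)) NOR ((V NOR V) NOR (X NOR X))))) NOR ((((V NOR X) NOR (V NOR X)) NOR ((V NOR X) NOR (V NOR X))) NOR ((((V NOR V) NOR (X NOR X)) NOR ((V NOR V) NOR (X NOR X))) NOR (((V NOR V) NOR (X NOR X)) NOR ((V NOR V) NOR (X NOR X)))))) NOR (((X NOR X) NOR (Z NOR Z)) NOR ((X NOR X) NOR (Z NOR Z))))) NOR (((((((V NOR X) NOR (V NOR X)) NOR ((V NOR X) NOR (V NOR X))) NOR ((((V NOR V) NOR (X NOR X)) NOR ((V NOR V) NOR (X NOR X))) NOR (((V NOR V) NOR (X NOR X)) NOR ((V NOR V) NOR (X NOR X))))) NOR ((((V NOR X) NOR (V NOR X)) NOR ((V NOR X) NOR (V NOR X))) NOR ((((V NOR V) NOR (X NOR X)) NOR ((V NOR V) NOR (X NOR X))) NOR (((V NOR V) NOR (X NOR X)) NOR ((V NOR V) NOR (X NOR X)))))) NOR (((X NOR X) NOR (Z NOR Z)) NOR ((X NOR X) NOR (Z NOR Z)))) NOR ((((((V NOR X) NOR (V NOR X)) NOR ((V NOR X) NOR (V NOR X))) NOR ((((V NOR V) NOR (X NOR X)) NOR ((V NOR V) NOR (X NOR X))) NOR (((V NOR V) NOR (X NOR X)) NOR ((V NOR V) NOR (X NOR X))))) NOR ((((V NOR X) NOR (V NOR X)) NOR ((V NOR X) NOR (V NOR X))) NOR ((((V NOR V) NOR (X NOR X)) NOR ((V NOR V) NOR (X NOR X))) NOR (((V NOR V) NOR (X NOR X)) NOR ((V NOR V) NOR (X NOR X)))))) NOR (((X NOR X) NOR (Z NOR Z)) NOR ((X NOR X) NOR (Z NOR Z)))))))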